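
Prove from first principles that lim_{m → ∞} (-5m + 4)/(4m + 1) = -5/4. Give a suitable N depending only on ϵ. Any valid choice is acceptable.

Let ϵ > 0 be given. For m ≥ 1, |(-5m + 4)/(4m + 1) + 5/4| = |21|/(4(4m + 1)) = 21/(4(4m + 1)).
Since 4m + 1 ≥ 4m for m ≥ 1, this is ≤ 21/(4·4m) = (21/16)/m.
So |(-5m + 4)/(4m + 1) + 5/4| < ϵ whenever m > (21/16)/ϵ.
Take N = (21/16)/ϵ. If m > N then |(-5m + 4)/(4m + 1) + 5/4| ≤ (21/16)/m < ϵ.

N = (21/16)/ϵ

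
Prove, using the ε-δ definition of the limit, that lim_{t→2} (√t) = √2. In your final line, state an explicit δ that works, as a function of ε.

δ = min(2, √2·ε)

Fix ε > 0. We want δ > 0 such that 0 < |t − 2| < δ implies |√t − √2| < ε.
Multiplying by the conjugate, |√t − √2| = |t − 2|/(√t + √2).
Restrict δ ≤ 2 so that |t − 2| < 2 forces t > 0, and then √t + √2 > √2.
Hence |√t − √2| < |t − 2|/√2, which is < ε once |t − 2| < √2·ε.
Take δ = min(2, √2·ε). If 0 < |t − 2| < δ then t > 0 and |√t − √2| < |t − 2|/√2 < ε.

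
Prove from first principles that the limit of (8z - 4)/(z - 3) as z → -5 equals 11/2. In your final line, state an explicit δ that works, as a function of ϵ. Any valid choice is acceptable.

Fix ϵ > 0. We want δ > 0 with 0 < |z + 5| < δ ⇒ |(8z - 4)/(z - 3) − (11/2)| < ϵ.
Combining over a common denominator, (8z - 4)/(z - 3) − (11/2) = [(8z - 4)·(-8) − (-44)·(z - 3)] / [(-8)·(z - 3)] = -20(z + 5) / ((-8)(z - 3)).
So |(8z - 4)/(z - 3) − (11/2)| = 20|z + 5| / (8·|z − 3|).
Require δ ≤ 4, so |z − 3| ≥ |-8| − |z + 5| > 8 − 4 = 4.
Hence |(8z - 4)/(z - 3) − (11/2)| < 20|z + 5|/(8·4) = (5/8)|z + 5|, which is < ϵ once |z + 5| < (8/5)ϵ.
Take δ = min(4, (8/5)ϵ). Then 0 < |z + 5| < δ forces both bounds, so |(8z - 4)/(z - 3) − (11/2)| < ϵ.

δ = min(4, (8/5)ϵ)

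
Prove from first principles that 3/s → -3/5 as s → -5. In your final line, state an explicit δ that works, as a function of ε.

δ = min(5/2, (25/6)ε)

Let ε > 0 be given. We seek δ > 0 such that 0 < |s + 5| < δ implies |3/s + 3/5| < ε.
|3/s + 3/5| = 3·|-5 − s|/(5·|s|) = 3|s + 5|/(5|s|).
Require δ ≤ 5/2 so that |s| > 5 − 5/2 = 5/2, hence 5|s| > 25/2.
Then |3/s + 3/5| < 3|s + 5|/(25/2), which is < ε when |s + 5| < (25/6)ε.
Take δ = min(5/2, (25/6)ε). Then 0 < |s + 5| < δ gives both |s + 5| < 5/2 and |s + 5| < (25/6)ε, so |3/s + 3/5| < ε.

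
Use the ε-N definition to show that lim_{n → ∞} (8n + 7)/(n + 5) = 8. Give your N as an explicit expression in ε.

N = 33/ε

Fix ε > 0. For n ≥ 1, |(8n + 7)/(n + 5) − 8| = |-33|/((n + 5)) = 33/((n + 5)).
Since n + 5 ≥ n for n ≥ 1, this is ≤ 33/(n) = 33/n.
So |(8n + 7)/(n + 5) − 8| < ε whenever n > 33/ε.
Take N = 33/ε. If n > N then |(8n + 7)/(n + 5) − 8| ≤ 33/n < ε.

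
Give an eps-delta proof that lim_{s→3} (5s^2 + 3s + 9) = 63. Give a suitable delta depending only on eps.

Fix eps > 0. We want delta > 0 such that 0 < |s − 3| < delta implies |(5s^2 + 3s + 9) − 63| < eps.
(5s^2 + 3s + 9) − 63 = 5s^2 + 3s - 54 = (s − 3)(5s + 18).
So |(5s^2 + 3s + 9) − 63| = |s − 3|·|5s + 18|.
Require delta ≤ 1. Then |s − 3| < 1 gives |s| < 4, and by the triangle inequality |5s + 18| ≤ 5·4 + 18 = 38.
Hence |(5s^2 + 3s + 9) − 63| ≤ 38|s − 3| < eps provided |s − 3| < eps/38.
Take delta = min(1, eps/38). Then 0 < |s − 3| < delta gives both |s − 3| < 1 and |s − 3| < eps/38, so |(5s^2 + 3s + 9) − 63| < eps.

delta = min(1, eps/38)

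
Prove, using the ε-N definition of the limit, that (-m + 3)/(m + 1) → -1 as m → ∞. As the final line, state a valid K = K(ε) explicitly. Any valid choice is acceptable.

Fix ε > 0. For m ≥ 1, |(-m + 3)/(m + 1) + 1| = |4|/((m + 1)) = 4/((m + 1)).
Since m + 1 ≥ m for m ≥ 1, this is ≤ 4/(m) = 4/m.
So |(-m + 3)/(m + 1) + 1| < ε whenever m > 4/ε.
Take K = 4/ε. If m > K then |(-m + 3)/(m + 1) + 1| ≤ 4/m < ε.

K = 4/ε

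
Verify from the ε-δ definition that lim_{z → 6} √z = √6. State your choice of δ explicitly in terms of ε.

Let ε > 0 be given. We want δ > 0 such that 0 < |z − 6| < δ implies |√z − √6| < ε.
Multiplying by the conjugate, |√z − √6| = |z − 6|/(√z + √6).
Restrict δ ≤ 6 so that |z − 6| < 6 forces z > 0, and then √z + √6 > √6.
Hence |√z − √6| < |z − 6|/√6, which is < ε once |z − 6| < √6·ε.
Take δ = min(6, √6·ε). If 0 < |z − 6| < δ then z > 0 and |√z − √6| < |z − 6|/√6 < ε.

δ = min(6, √6·ε)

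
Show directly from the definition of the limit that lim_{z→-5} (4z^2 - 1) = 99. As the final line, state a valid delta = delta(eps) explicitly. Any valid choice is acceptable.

Fix eps > 0. We want delta > 0 such that 0 < |z + 5| < delta implies |(4z^2 - 1) − 99| < eps.
(4z^2 - 1) − 99 = 4z^2 - 100 = (z + 5)(4z - 20).
So |(4z^2 - 1) − 99| = |z + 5|·|4z - 20|.
Require delta ≤ 2. Then |z + 5| < 2 gives |z| < 7, and by the triangle inequality |4z - 20| ≤ 4·7 + 20 = 48.
Hence |(4z^2 - 1) − 99| ≤ 48|z + 5| < eps provided |z + 5| < eps/48.
Choosing delta = min(2, eps/48) ensures both conditions, hence |(4z^2 - 1) − 99| < eps.

delta = min(2, eps/48)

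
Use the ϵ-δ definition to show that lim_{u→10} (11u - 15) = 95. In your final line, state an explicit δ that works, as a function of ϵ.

Fix ϵ > 0. We need δ > 0 so that 0 < |u − 10| < δ implies |(11u - 15) − 95| < ϵ.
|(11u - 15) − 95| = |11u - 110| = 11|u − 10|.
So 11|u − 10| < ϵ exactly when |u − 10| < ϵ/11.
Choosing δ = ϵ/11 gives |(11u - 15) − 95| = 11|u − 10| < ϵ whenever |u − 10| < δ.

δ = ϵ/11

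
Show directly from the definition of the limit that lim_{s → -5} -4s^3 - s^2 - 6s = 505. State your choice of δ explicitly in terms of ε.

δ = min(2, ε/430)

Let ε > 0 be given. We want δ > 0 such that 0 < |s + 5| < δ implies |(-4s^3 - s^2 - 6s) − 505| < ε.
(-4s^3 - s^2 - 6s) − 505 = -4s^3 - s^2 - 6s - 505 = (s + 5)(-4s^2 + 19s - 101).
So |(-4s^3 - s^2 - 6s) − 505| = |s + 5|·|-4s^2 + 19s - 101|.
Require δ ≤ 2. Then |s + 5| < 2 gives |s| < 7, and by the triangle inequality |-4s^2 + 19s - 101| ≤ 4·7^2 + 19·7 + 101 = 430.
Hence |(-4s^3 - s^2 - 6s) − 505| ≤ 430|s + 5| < ε provided |s + 5| < ε/430.
Take δ = min(2, ε/430). Then 0 < |s + 5| < δ gives both |s + 5| < 2 and |s + 5| < ε/430, so |(-4s^3 - s^2 - 6s) − 505| < ε.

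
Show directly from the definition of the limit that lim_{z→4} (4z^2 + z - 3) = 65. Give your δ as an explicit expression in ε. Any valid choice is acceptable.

Suppose ε > 0. We want δ > 0 such that 0 < |z − 4| < δ implies |(4z^2 + z - 3) − 65| < ε.
(4z^2 + z - 3) − 65 = 4z^2 + z - 68 = (z − 4)(4z + 17).
So |(4z^2 + z - 3) − 65| = |z − 4|·|4z + 17|.
Require δ ≤ 1. Then |z − 4| < 1 gives |z| < 5, and by the triangle inequality |4z + 17| ≤ 4·5 + 17 = 37.
Hence |(4z^2 + z - 3) − 65| ≤ 37|z − 4| < ε provided |z − 4| < ε/37.
Choosing δ = min(1, ε/37) ensures both conditions, hence |(4z^2 + z - 3) − 65| < ε.

δ = min(1, ε/37)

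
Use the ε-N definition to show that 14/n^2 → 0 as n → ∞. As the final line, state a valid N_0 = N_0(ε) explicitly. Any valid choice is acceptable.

N_0 = (14/ε)^{1/2}

Let ε > 0 be given. For n ≥ 1, |14/n^2 − 0| = 14/n^2.
14/n^2 < ε ⇔ n^2 > 14/ε ⇔ n > (14/ε)^{1/2}.
Take N_0 = (14/ε)^{1/2}. Then n > N_0 implies 14/n^2 < ε.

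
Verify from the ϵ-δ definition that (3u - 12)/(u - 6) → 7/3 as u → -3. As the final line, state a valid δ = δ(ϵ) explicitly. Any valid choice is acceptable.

δ = min(9/2, (27/4)ϵ)

Let ϵ > 0 be given. We want δ > 0 with 0 < |u + 3| < δ ⇒ |(3u - 12)/(u - 6) − (7/3)| < ϵ.
Combining over a common denominator, (3u - 12)/(u - 6) − (7/3) = [(3u - 12)·(-9) − (-21)·(u - 6)] / [(-9)·(u - 6)] = -6(u + 3) / ((-9)(u - 6)).
So |(3u - 12)/(u - 6) − (7/3)| = 6|u + 3| / (9·|u − 6|).
Restrict δ ≤ 9/2. Then |u + 3| < 9/2 gives |u − 6| = |(u + 3) + (-9)| ≥ 9 − 9/2 = 9/2.
Hence |(3u - 12)/(u - 6) − (7/3)| < 6|u + 3|/(9·(9/2)) = (4/27)|u + 3|, which is < ϵ once |u + 3| < (27/4)ϵ.
Take δ = min(9/2, (27/4)ϵ). Then 0 < |u + 3| < δ forces both bounds, so |(3u - 12)/(u - 6) − (7/3)| < ϵ.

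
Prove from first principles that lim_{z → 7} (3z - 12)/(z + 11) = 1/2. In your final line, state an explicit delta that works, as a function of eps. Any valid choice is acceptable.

delta = min(9, (18/5)eps)

Fix eps > 0. We want delta > 0 with 0 < |z − 7| < delta ⇒ |(3z - 12)/(z + 11) − (1/2)| < eps.
Combining over a common denominator, (3z - 12)/(z + 11) − (1/2) = [(3z - 12)·18 − 9·(z + 11)] / [18·(z + 11)] = 45(z − 7) / (18(z + 11)).
So |(3z - 12)/(z + 11) − (1/2)| = 45|z − 7| / (18·|z + 11|).
Require delta ≤ 9, so |z + 11| ≥ |18| − |z − 7| > 18 − 9 = 9.
Hence |(3z - 12)/(z + 11) − (1/2)| < 45|z − 7|/(18·9) = (5/18)|z − 7|, which is < eps once |z − 7| < (18/5)eps.
Take delta = min(9, (18/5)eps). Then 0 < |z − 7| < delta forces both bounds, so |(3z - 12)/(z + 11) − (1/2)| < eps.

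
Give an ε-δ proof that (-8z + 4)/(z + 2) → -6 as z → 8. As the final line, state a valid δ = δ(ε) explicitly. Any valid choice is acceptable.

Let ε > 0. We want δ > 0 with 0 < |z − 8| < δ ⇒ |(-8z + 4)/(z + 2) + 6| < ε.
Combining over a common denominator, (-8z + 4)/(z + 2) + 6 = [(-8z + 4)·10 − (-60)·(z + 2)] / [10·(z + 2)] = -20(z − 8) / (10(z + 2)).
So |(-8z + 4)/(z + 2) + 6| = 20|z − 8| / (10·|z + 2|).
Require δ ≤ 5, so |z + 2| ≥ |10| − |z − 8| > 10 − 5 = 5.
Hence |(-8z + 4)/(z + 2) + 6| < 20|z − 8|/(10·5) = (2/5)|z − 8|, which is < ε once |z − 8| < (5/2)ε.
Take δ = min(5, (5/2)ε). Then 0 < |z − 8| < δ forces both bounds, so |(-8z + 4)/(z + 2) + 6| < ε.

δ = min(5, (5/2)ε)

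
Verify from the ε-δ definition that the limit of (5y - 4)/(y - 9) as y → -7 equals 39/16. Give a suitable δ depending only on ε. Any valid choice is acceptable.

Let ε > 0. We want δ > 0 with 0 < |y + 7| < δ ⇒ |(5y - 4)/(y - 9) − (39/16)| < ε.
Combining over a common denominator, (5y - 4)/(y - 9) − (39/16) = [(5y - 4)·(-16) − (-39)·(y - 9)] / [(-16)·(y - 9)] = -41(y + 7) / ((-16)(y - 9)).
So |(5y - 4)/(y - 9) − (39/16)| = 41|y + 7| / (16·|y − 9|).
Restrict δ ≤ 8. Then |y + 7| < 8 gives |y − 9| = |(y + 7) + (-16)| ≥ 16 − 8 = 8.
Hence |(5y - 4)/(y - 9) − (39/16)| < 41|y + 7|/(16·8) = (41/128)|y + 7|, which is < ε once |y + 7| < (128/41)ε.
Take δ = min(8, (128/41)ε). Then 0 < |y + 7| < δ forces both bounds, so |(5y - 4)/(y - 9) − (39/16)| < ε.

δ = min(8, (128/41)ε)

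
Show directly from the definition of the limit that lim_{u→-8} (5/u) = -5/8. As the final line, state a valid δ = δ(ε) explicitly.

δ = min(4, (32/5)ε)

Fix ε > 0. We seek δ > 0 such that 0 < |u + 8| < δ implies |5/u + 5/8| < ε.
|5/u + 5/8| = 5·|-8 − u|/(8·|u|) = 5|u + 8|/(8|u|).
Require δ ≤ 4 so that |u| > 8 − 4 = 4, hence 8|u| > 32.
Then |5/u + 5/8| < 5|u + 8|/32, which is < ε when |u + 8| < (32/5)ε.
Take δ = min(4, (32/5)ε). Then 0 < |u + 8| < δ gives both |u + 8| < 4 and |u + 8| < (32/5)ε, so |5/u + 5/8| < ε.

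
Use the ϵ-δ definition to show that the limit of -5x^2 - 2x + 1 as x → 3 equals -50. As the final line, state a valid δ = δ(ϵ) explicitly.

δ = min(2, ϵ/42)

Let ϵ > 0. We want δ > 0 such that 0 < |x − 3| < δ implies |(-5x^2 - 2x + 1) + 50| < ϵ.
(-5x^2 - 2x + 1) + 50 = -5x^2 - 2x + 51 = (x − 3)(-5x - 17).
So |(-5x^2 - 2x + 1) + 50| = |x − 3|·|-5x - 17|.
Require δ ≤ 2. Then |x − 3| < 2 gives |x| < 5, and by the triangle inequality |-5x - 17| ≤ 5·5 + 17 = 42.
Hence |(-5x^2 - 2x + 1) + 50| ≤ 42|x − 3| < ϵ provided |x − 3| < ϵ/42.
Take δ = min(2, ϵ/42). Then 0 < |x − 3| < δ gives both |x − 3| < 2 and |x − 3| < ϵ/42, so |(-5x^2 - 2x + 1) + 50| < ϵ.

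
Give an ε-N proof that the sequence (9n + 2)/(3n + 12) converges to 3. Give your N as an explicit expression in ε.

Suppose ε > 0. For n ≥ 1, |(9n + 2)/(3n + 12) − 3| = |-102|/(3(3n + 12)) = 102/(3(3n + 12)).
Since 3n + 12 ≥ 3n for n ≥ 1, this is ≤ 102/(3·3n) = (34/3)/n.
So |(9n + 2)/(3n + 12) − 3| < ε whenever n > (34/3)/ε.
Take N = (34/3)/ε. If n > N then |(9n + 2)/(3n + 12) − 3| ≤ (34/3)/n < ε.

N = (34/3)/ε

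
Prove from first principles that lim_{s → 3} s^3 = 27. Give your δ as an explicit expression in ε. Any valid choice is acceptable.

Let ε > 0. We seek δ > 0 with 0 < |s − 3| < δ ⇒ |s^3 − 27| < ε.
Factor: s^3 − 27 = (s − 3)(s^2 + 3s + 9), so |s^3 − 27| = |s − 3|·|s^2 + 3s + 9|.
Impose δ ≤ 2 so that |s| < 5; then |s^2 + 3s + 9| ≤ 49.
Hence |s^3 − 27| ≤ 49|s − 3|, which is < ε once |s − 3| < ε/49.
Take δ = min(2, ε/49). If 0 < |s − 3| < δ then both bounds hold and |s^3 − 27| ≤ 49|s − 3| < 49·(ε/49) = ε.

δ = min(2, ε/49)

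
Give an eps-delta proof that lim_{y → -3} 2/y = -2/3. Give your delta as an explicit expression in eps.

delta = min(3/2, (9/4)eps)

Suppose eps > 0. We seek delta > 0 such that 0 < |y + 3| < delta implies |2/y + 2/3| < eps.
|2/y + 2/3| = 2·|-3 − y|/(3·|y|) = 2|y + 3|/(3|y|).
Require delta ≤ 3/2 so that |y| > 3 − 3/2 = 3/2, hence 3|y| > 9/2.
Then |2/y + 2/3| < 2|y + 3|/(9/2), which is < eps when |y + 3| < (9/4)eps.
Take delta = min(3/2, (9/4)eps). Then 0 < |y + 3| < delta gives both |y + 3| < 3/2 and |y + 3| < (9/4)eps, so |2/y + 2/3| < eps.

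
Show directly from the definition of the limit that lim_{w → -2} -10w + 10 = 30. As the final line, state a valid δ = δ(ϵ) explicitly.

δ = ϵ/10

Let ϵ > 0. We need δ > 0 so that 0 < |w + 2| < δ implies |(-10w + 10) − 30| < ϵ.
|(-10w + 10) − 30| = |-10w - 20| = 10|w + 2|.
So 10|w + 2| < ϵ exactly when |w + 2| < ϵ/10.
Choosing δ = ϵ/10 gives |(-10w + 10) − 30| = 10|w + 2| < ϵ whenever |w + 2| < δ.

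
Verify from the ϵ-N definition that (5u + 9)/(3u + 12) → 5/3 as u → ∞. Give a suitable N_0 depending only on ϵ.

Fix ϵ > 0. We seek N_0 > 0 such that u > N_0 implies |(5u + 9)/(3u + 12) − (5/3)| < ϵ.
(5u + 9)/(3u + 12) − (5/3) = (3(5u + 9) − 5(3u + 12)) / (3(3u + 12)) = -33/(3(3u + 12)).
For u > 0 we have 3u + 12 > 3u, so |(5u + 9)/(3u + 12) − (5/3)| = 33/(3(3u + 12)) < 33/(3·3u) = (11/3)/u.
Thus |(5u + 9)/(3u + 12) − (5/3)| < ϵ whenever u > (11/3)/ϵ.
Take N_0 = (11/3)/ϵ. If u > N_0 then |(5u + 9)/(3u + 12) − (5/3)| < (11/3)/u < ϵ.

N_0 = (11/3)/ϵ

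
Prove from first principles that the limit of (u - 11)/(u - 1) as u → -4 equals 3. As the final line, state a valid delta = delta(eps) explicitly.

delta = min(5/2, (5/4)eps)

Suppose eps > 0. We want delta > 0 with 0 < |u + 4| < delta ⇒ |(u - 11)/(u - 1) − 3| < eps.
Combining over a common denominator, (u - 11)/(u - 1) − 3 = [(u - 11)·(-5) − (-15)·(u - 1)] / [(-5)·(u - 1)] = 10(u + 4) / ((-5)(u - 1)).
So |(u - 11)/(u - 1) − 3| = 10|u + 4| / (5·|u − 1|).
Restrict delta ≤ 5/2. Then |u + 4| < 5/2 gives |u − 1| = |(u + 4) + (-5)| ≥ 5 − 5/2 = 5/2.
Hence |(u - 11)/(u - 1) − 3| < 10|u + 4|/(5·(5/2)) = (4/5)|u + 4|, which is < eps once |u + 4| < (5/4)eps.
Take delta = min(5/2, (5/4)eps). Then 0 < |u + 4| < delta forces both bounds, so |(u - 11)/(u - 1) − 3| < eps.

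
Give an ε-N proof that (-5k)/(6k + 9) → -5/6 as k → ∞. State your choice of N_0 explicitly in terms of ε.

N_0 = (5/4)/ε

Let ε > 0. For k ≥ 1, |(-5k)/(6k + 9) + 5/6| = |45|/(6(6k + 9)) = 45/(6(6k + 9)).
Since 6k + 9 ≥ 6k for k ≥ 1, this is ≤ 45/(6·6k) = (5/4)/k.
So |(-5k)/(6k + 9) + 5/6| < ε whenever k > (5/4)/ε.
Take N_0 = (5/4)/ε. If k > N_0 then |(-5k)/(6k + 9) + 5/6| ≤ (5/4)/k < ε.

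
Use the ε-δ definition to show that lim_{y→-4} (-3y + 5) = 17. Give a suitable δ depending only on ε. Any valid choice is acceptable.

δ = ε/3

Let ε > 0 be given. We need δ > 0 so that 0 < |y + 4| < δ implies |(-3y + 5) − 17| < ε.
|(-3y + 5) − 17| = |-3y - 12| = 3|y + 4|.
So 3|y + 4| < ε exactly when |y + 4| < ε/3.
Take δ = ε/3. If 0 < |y + 4| < δ then |(-3y + 5) − 17| = 3|y + 4| < 3·(ε/3) = ε.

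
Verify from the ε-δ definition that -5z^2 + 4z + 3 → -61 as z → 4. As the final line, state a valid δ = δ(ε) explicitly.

Let ε > 0 be given. We want δ > 0 such that 0 < |z − 4| < δ implies |(-5z^2 + 4z + 3) + 61| < ε.
(-5z^2 + 4z + 3) + 61 = -5z^2 + 4z + 64 = (z − 4)(-5z - 16).
So |(-5z^2 + 4z + 3) + 61| = |z − 4|·|-5z - 16|.
Require δ ≤ 1. Then |z − 4| < 1 gives |z| < 5, and by the triangle inequality |-5z - 16| ≤ 5·5 + 16 = 41.
Hence |(-5z^2 + 4z + 3) + 61| ≤ 41|z − 4| < ε provided |z − 4| < ε/41.
Choosing δ = min(1, ε/41) ensures both conditions, hence |(-5z^2 + 4z + 3) + 61| < ε.

δ = min(1, ε/41)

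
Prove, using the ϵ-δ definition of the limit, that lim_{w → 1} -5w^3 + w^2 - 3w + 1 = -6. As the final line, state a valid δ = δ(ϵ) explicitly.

Fix ϵ > 0. We want δ > 0 such that 0 < |w − 1| < δ implies |(-5w^3 + w^2 - 3w + 1) + 6| < ϵ.
(-5w^3 + w^2 - 3w + 1) + 6 = -5w^3 + w^2 - 3w + 7 = (w − 1)(-5w^2 - 4w - 7).
So |(-5w^3 + w^2 - 3w + 1) + 6| = |w − 1|·|-5w^2 - 4w - 7|.
Require δ ≤ 1. Then |w − 1| < 1 gives |w| < 2, and by the triangle inequality |-5w^2 - 4w - 7| ≤ 5·2^2 + 4·2 + 7 = 35.
Hence |(-5w^3 + w^2 - 3w + 1) + 6| ≤ 35|w − 1| < ϵ provided |w − 1| < ϵ/35.
Choosing δ = min(1, ϵ/35) ensures both conditions, hence |(-5w^3 + w^2 - 3w + 1) + 6| < ϵ.

δ = min(1, ϵ/35)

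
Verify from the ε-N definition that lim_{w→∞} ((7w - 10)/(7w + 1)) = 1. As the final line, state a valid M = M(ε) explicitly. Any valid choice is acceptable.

M = (11/7)/ε

Fix ε > 0. We seek M > 0 such that w > M implies |(7w - 10)/(7w + 1) − 1| < ε.
(7w - 10)/(7w + 1) − 1 = (7(7w - 10) − 7(7w + 1)) / (7(7w + 1)) = -77/(7(7w + 1)).
For w > 0 we have 7w + 1 > 7w, so |(7w - 10)/(7w + 1) − 1| = 77/(7(7w + 1)) < 77/(7·7w) = (11/7)/w.
Thus |(7w - 10)/(7w + 1) − 1| < ε whenever w > (11/7)/ε.
Take M = (11/7)/ε. If w > M then |(7w - 10)/(7w + 1) − 1| < (11/7)/w < ε.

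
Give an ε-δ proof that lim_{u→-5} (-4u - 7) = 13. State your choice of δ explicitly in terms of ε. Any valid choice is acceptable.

Let ε > 0. We need δ > 0 so that 0 < |u + 5| < δ implies |(-4u - 7) − 13| < ε.
|(-4u - 7) − 13| = |-4u - 20| = 4|u + 5|.
So 4|u + 5| < ε exactly when |u + 5| < ε/4.
Choosing δ = ε/4 gives |(-4u - 7) − 13| = 4|u + 5| < ε whenever |u + 5| < δ.

δ = ε/4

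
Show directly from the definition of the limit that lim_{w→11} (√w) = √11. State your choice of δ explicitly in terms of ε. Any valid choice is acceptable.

Let ε > 0. We want δ > 0 such that 0 < |w − 11| < δ implies |√w − √11| < ε.
Rationalise: √w − √11 = (w − 11)/(√w + √11), so |√w − √11| = |w − 11|/(√w + √11).
Restrict δ ≤ 11 so that |w − 11| < 11 forces w > 0, and then √w + √11 > √11.
Hence |√w − √11| < |w − 11|/√11, which is < ε once |w − 11| < √11·ε.
Take δ = min(11, √11·ε). If 0 < |w − 11| < δ then w > 0 and |√w − √11| < |w − 11|/√11 < ε.

δ = min(11, √11·ε)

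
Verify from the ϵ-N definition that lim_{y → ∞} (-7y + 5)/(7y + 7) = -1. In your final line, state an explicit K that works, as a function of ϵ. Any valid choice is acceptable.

Let ϵ > 0. We seek K > 0 such that y > K implies |(-7y + 5)/(7y + 7) + 1| < ϵ.
(-7y + 5)/(7y + 7) + 1 = (7(-7y + 5) − (-7)(7y + 7)) / (7(7y + 7)) = 84/(7(7y + 7)).
For y > 0 we have 7y + 7 > 7y, so |(-7y + 5)/(7y + 7) + 1| = 84/(7(7y + 7)) < 84/(7·7y) = (12/7)/y.
Thus |(-7y + 5)/(7y + 7) + 1| < ϵ whenever y > (12/7)/ϵ.
Take K = (12/7)/ϵ. If y > K then |(-7y + 5)/(7y + 7) + 1| < (12/7)/y < ϵ.

K = (12/7)/ϵ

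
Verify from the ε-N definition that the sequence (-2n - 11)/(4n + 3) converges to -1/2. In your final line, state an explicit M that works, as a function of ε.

Suppose ε > 0. For n ≥ 1, |(-2n - 11)/(4n + 3) + 1/2| = |-38|/(4(4n + 3)) = 38/(4(4n + 3)).
Since 4n + 3 ≥ 4n for n ≥ 1, this is ≤ 38/(4·4n) = (19/8)/n.
So |(-2n - 11)/(4n + 3) + 1/2| < ε whenever n > (19/8)/ε.
Take M = (19/8)/ε. If n > M then |(-2n - 11)/(4n + 3) + 1/2| ≤ (19/8)/n < ε.

M = (19/8)/ε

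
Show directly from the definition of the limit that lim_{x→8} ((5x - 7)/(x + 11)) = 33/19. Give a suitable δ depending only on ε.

δ = min(19/2, (361/124)ε)

Let ε > 0. We want δ > 0 with 0 < |x − 8| < δ ⇒ |(5x - 7)/(x + 11) − (33/19)| < ε.
Combining over a common denominator, (5x - 7)/(x + 11) − (33/19) = [(5x - 7)·19 − 33·(x + 11)] / [19·(x + 11)] = 62(x − 8) / (19(x + 11)).
So |(5x - 7)/(x + 11) − (33/19)| = 62|x − 8| / (19·|x + 11|).
Restrict δ ≤ 19/2. Then |x − 8| < 19/2 gives |x + 11| = |(x − 8) + 19| ≥ 19 − 19/2 = 19/2.
Hence |(5x - 7)/(x + 11) − (33/19)| < 62|x − 8|/(19·(19/2)) = (124/361)|x − 8|, which is < ε once |x − 8| < (361/124)ε.
Take δ = min(19/2, (361/124)ε). Then 0 < |x − 8| < δ forces both bounds, so |(5x - 7)/(x + 11) − (33/19)| < ε.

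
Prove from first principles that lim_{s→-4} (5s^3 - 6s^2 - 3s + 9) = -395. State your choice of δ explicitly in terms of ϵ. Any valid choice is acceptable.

Let ϵ > 0 be given. We want δ > 0 such that 0 < |s + 4| < δ implies |(5s^3 - 6s^2 - 3s + 9) + 395| < ϵ.
(5s^3 - 6s^2 - 3s + 9) + 395 = 5s^3 - 6s^2 - 3s + 404 = (s + 4)(5s^2 - 26s + 101).
So |(5s^3 - 6s^2 - 3s + 9) + 395| = |s + 4|·|5s^2 - 26s + 101|.
Assume first that |s + 4| < 1, so |s| < 5. Then |5s^2 - 26s + 101| ≤ 5·5^2 + 26·5 + 101 = 356.
Hence |(5s^3 - 6s^2 - 3s + 9) + 395| ≤ 356|s + 4| < ϵ provided |s + 4| < ϵ/356.
Choosing δ = min(1, ϵ/356) ensures both conditions, hence |(5s^3 - 6s^2 - 3s + 9) + 395| < ϵ.

δ = min(1, ϵ/356)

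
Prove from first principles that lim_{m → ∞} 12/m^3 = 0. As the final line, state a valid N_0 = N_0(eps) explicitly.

Fix eps > 0. For m ≥ 1, |12/m^3 − 0| = 12/m^3.
12/m^3 < eps ⇔ m^3 > 12/eps ⇔ m > (12/eps)^{1/3}.
Take N_0 = (12/eps)^{1/3}. Then m > N_0 implies 12/m^3 < eps.

N_0 = (12/eps)^{1/3}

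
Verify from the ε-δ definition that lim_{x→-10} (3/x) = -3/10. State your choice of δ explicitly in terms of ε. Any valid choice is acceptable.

Fix ε > 0. We seek δ > 0 such that 0 < |x + 10| < δ implies |3/x + 3/10| < ε.
|3/x + 3/10| = 3·|-10 − x|/(10·|x|) = 3|x + 10|/(10|x|).
Require δ ≤ 5 so that |x| > 10 − 5 = 5, hence 10|x| > 50.
Then |3/x + 3/10| < 3|x + 10|/50, which is < ε when |x + 10| < (50/3)ε.
Take δ = min(5, (50/3)ε). Then 0 < |x + 10| < δ gives both |x + 10| < 5 and |x + 10| < (50/3)ε, so |3/x + 3/10| < ε.

δ = min(5, (50/3)ε)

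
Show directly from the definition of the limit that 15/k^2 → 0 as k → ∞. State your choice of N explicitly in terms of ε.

Suppose ε > 0. For k ≥ 1, |15/k^2 − 0| = 15/k^2.
15/k^2 < ε ⇔ k^2 > 15/ε ⇔ k > (15/ε)^{1/2}.
Take N = (15/ε)^{1/2}. Then k > N implies 15/k^2 < ε.

N = (15/ε)^{1/2}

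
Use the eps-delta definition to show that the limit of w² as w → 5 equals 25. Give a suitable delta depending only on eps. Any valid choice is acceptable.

delta = min(2, eps/12)

Let eps > 0. We seek delta > 0 with 0 < |w − 5| < delta ⇒ |w² − 25| < eps.
Factor: w² − 25 = (w − 5)(w + 5), so |w² − 25| = |w − 5|·|w + 5|.
Restrict delta ≤ 2. Then |w − 5| < 2 gives |w| < 7, so by the triangle inequality |w + 5| ≤ 7 + 5 = 12.
Hence |w² − 25| ≤ 12|w − 5|, which is < eps once |w − 5| < eps/12.
Take delta = min(2, eps/12). If 0 < |w − 5| < delta then both bounds hold and |w² − 25| ≤ 12|w − 5| < 12·(eps/12) = eps.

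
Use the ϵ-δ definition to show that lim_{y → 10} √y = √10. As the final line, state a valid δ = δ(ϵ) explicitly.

Let ϵ > 0. We want δ > 0 such that 0 < |y − 10| < δ implies |√y − √10| < ϵ.
Multiplying by the conjugate, |√y − √10| = |y − 10|/(√y + √10).
Restrict δ ≤ 10 so that |y − 10| < 10 forces y > 0, and then √y + √10 > √10.
Hence |√y − √10| < |y − 10|/√10, which is < ϵ once |y − 10| < √10·ϵ.
Take δ = min(10, √10·ϵ). If 0 < |y − 10| < δ then y > 0 and |√y − √10| < |y − 10|/√10 < ϵ.

δ = min(10, √10·ϵ)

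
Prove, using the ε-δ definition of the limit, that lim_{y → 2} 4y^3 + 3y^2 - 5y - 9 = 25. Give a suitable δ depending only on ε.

Suppose ε > 0. We want δ > 0 such that 0 < |y − 2| < δ implies |(4y^3 + 3y^2 - 5y - 9) − 25| < ε.
(4y^3 + 3y^2 - 5y - 9) − 25 = 4y^3 + 3y^2 - 5y - 34 = (y − 2)(4y^2 + 11y + 17).
So |(4y^3 + 3y^2 - 5y - 9) − 25| = |y − 2|·|4y^2 + 11y + 17|.
Assume first that |y − 2| < 2, so |y| < 4. Then |4y^2 + 11y + 17| ≤ 4·4^2 + 11·4 + 17 = 125.
Hence |(4y^3 + 3y^2 - 5y - 9) − 25| ≤ 125|y − 2| < ε provided |y − 2| < ε/125.
Choosing δ = min(2, ε/125) ensures both conditions, hence |(4y^3 + 3y^2 - 5y - 9) − 25| < ε.

δ = min(2, ε/125)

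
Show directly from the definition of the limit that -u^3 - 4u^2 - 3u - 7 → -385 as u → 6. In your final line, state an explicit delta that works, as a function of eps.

delta = min(1, eps/182)

Let eps > 0. We want delta > 0 such that 0 < |u − 6| < delta implies |(-u^3 - 4u^2 - 3u - 7) + 385| < eps.
(-u^3 - 4u^2 - 3u - 7) + 385 = -u^3 - 4u^2 - 3u + 378 = (u − 6)(-u^2 - 10u - 63).
So |(-u^3 - 4u^2 - 3u - 7) + 385| = |u − 6|·|-u^2 - 10u - 63|.
Require delta ≤ 1. Then |u − 6| < 1 gives |u| < 7, and by the triangle inequality |-u^2 - 10u - 63| ≤ 7^2 + 10·7 + 63 = 182.
Hence |(-u^3 - 4u^2 - 3u - 7) + 385| ≤ 182|u − 6| < eps provided |u − 6| < eps/182.
Choosing delta = min(1, eps/182) ensures both conditions, hence |(-u^3 - 4u^2 - 3u - 7) + 385| < eps.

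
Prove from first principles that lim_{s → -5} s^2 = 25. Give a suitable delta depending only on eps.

delta = min(2, eps/12)

Suppose eps > 0. We seek delta > 0 with 0 < |s + 5| < delta ⇒ |s^2 − 25| < eps.
Factor: s^2 − 25 = (s + 5)(s - 5), so |s^2 − 25| = |s + 5|·|s - 5|.
Restrict delta ≤ 2. Then |s + 5| < 2 gives |s| < 7, so by the triangle inequality |s - 5| ≤ 7 + 5 = 12.
Hence |s^2 − 25| ≤ 12|s + 5|, which is < eps once |s + 5| < eps/12.
Take delta = min(2, eps/12). If 0 < |s + 5| < delta then both bounds hold and |s^2 − 25| ≤ 12|s + 5| < 12·(eps/12) = eps.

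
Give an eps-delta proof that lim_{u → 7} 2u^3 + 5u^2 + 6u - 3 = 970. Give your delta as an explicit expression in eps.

Fix eps > 0. We want delta > 0 such that 0 < |u − 7| < delta implies |(2u^3 + 5u^2 + 6u - 3) − 970| < eps.
(2u^3 + 5u^2 + 6u - 3) − 970 = 2u^3 + 5u^2 + 6u - 973 = (u − 7)(2u^2 + 19u + 139).
So |(2u^3 + 5u^2 + 6u - 3) − 970| = |u − 7|·|2u^2 + 19u + 139|.
Require delta ≤ 1. Then |u − 7| < 1 gives |u| < 8, and by the triangle inequality |2u^2 + 19u + 139| ≤ 2·8^2 + 19·8 + 139 = 419.
Hence |(2u^3 + 5u^2 + 6u - 3) − 970| ≤ 419|u − 7| < eps provided |u − 7| < eps/419.
Choosing delta = min(1, eps/419) ensures both conditions, hence |(2u^3 + 5u^2 + 6u - 3) − 970| < eps.

delta = min(1, eps/419)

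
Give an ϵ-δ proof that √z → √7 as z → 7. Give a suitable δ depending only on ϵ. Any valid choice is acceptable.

δ = min(7, √7·ϵ)

Let ϵ > 0 be given. We want δ > 0 such that 0 < |z − 7| < δ implies |√z − √7| < ϵ.
Rationalise: √z − √7 = (z − 7)/(√z + √7), so |√z − √7| = |z − 7|/(√z + √7).
Restrict δ ≤ 7 so that |z − 7| < 7 forces z > 0, and then √z + √7 > √7.
Hence |√z − √7| < |z − 7|/√7, which is < ϵ once |z − 7| < √7·ϵ.
Take δ = min(7, √7·ϵ). If 0 < |z − 7| < δ then z > 0 and |√z − √7| < |z − 7|/√7 < ϵ.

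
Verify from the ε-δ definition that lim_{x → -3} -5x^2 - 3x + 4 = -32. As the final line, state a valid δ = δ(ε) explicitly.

δ = min(2, ε/37)

Fix ε > 0. We want δ > 0 such that 0 < |x + 3| < δ implies |(-5x^2 - 3x + 4) + 32| < ε.
(-5x^2 - 3x + 4) + 32 = -5x^2 - 3x + 36 = (x + 3)(-5x + 12).
So |(-5x^2 - 3x + 4) + 32| = |x + 3|·|-5x + 12|.
Require δ ≤ 2. Then |x + 3| < 2 gives |x| < 5, and by the triangle inequality |-5x + 12| ≤ 5·5 + 12 = 37.
Hence |(-5x^2 - 3x + 4) + 32| ≤ 37|x + 3| < ε provided |x + 3| < ε/37.
Choosing δ = min(2, ε/37) ensures both conditions, hence |(-5x^2 - 3x + 4) + 32| < ε.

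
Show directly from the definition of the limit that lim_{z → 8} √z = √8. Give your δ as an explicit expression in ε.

δ = min(8, √8·ε)

Let ε > 0. We want δ > 0 such that 0 < |z − 8| < δ implies |√z − √8| < ε.
Multiplying by the conjugate, |√z − √8| = |z − 8|/(√z + √8).
Restrict δ ≤ 8 so that |z − 8| < 8 forces z > 0, and then √z + √8 > √8.
Hence |√z − √8| < |z − 8|/√8, which is < ε once |z − 8| < √8·ε.
Take δ = min(8, √8·ε). If 0 < |z − 8| < δ then z > 0 and |√z − √8| < |z − 8|/√8 < ε.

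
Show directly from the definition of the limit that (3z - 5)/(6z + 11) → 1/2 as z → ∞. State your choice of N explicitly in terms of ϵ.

N = (7/4)/ϵ

Let ϵ > 0 be given. We seek N > 0 such that z > N implies |(3z - 5)/(6z + 11) − (1/2)| < ϵ.
(3z - 5)/(6z + 11) − (1/2) = (6(3z - 5) − 3(6z + 11)) / (6(6z + 11)) = -63/(6(6z + 11)).
For z > 0 we have 6z + 11 > 6z, so |(3z - 5)/(6z + 11) − (1/2)| = 63/(6(6z + 11)) < 63/(6·6z) = (7/4)/z.
Thus |(3z - 5)/(6z + 11) − (1/2)| < ϵ whenever z > (7/4)/ϵ.
Take N = (7/4)/ϵ. If z > N then |(3z - 5)/(6z + 11) − (1/2)| < (7/4)/z < ϵ.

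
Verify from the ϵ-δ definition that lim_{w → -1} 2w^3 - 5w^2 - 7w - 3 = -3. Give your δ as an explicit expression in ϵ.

δ = min(1, ϵ/22)

Let ϵ > 0. We want δ > 0 such that 0 < |w + 1| < δ implies |(2w^3 - 5w^2 - 7w - 3) + 3| < ϵ.
(2w^3 - 5w^2 - 7w - 3) + 3 = 2w^3 - 5w^2 - 7w = (w + 1)(2w^2 - 7w).
So |(2w^3 - 5w^2 - 7w - 3) + 3| = |w + 1|·|2w^2 - 7w|.
Assume first that |w + 1| < 1, so |w| < 2. Then |2w^2 - 7w| ≤ 2·2^2 + 7·2 = 22.
Hence |(2w^3 - 5w^2 - 7w - 3) + 3| ≤ 22|w + 1| < ϵ provided |w + 1| < ϵ/22.
Choosing δ = min(1, ϵ/22) ensures both conditions, hence |(2w^3 - 5w^2 - 7w - 3) + 3| < ϵ.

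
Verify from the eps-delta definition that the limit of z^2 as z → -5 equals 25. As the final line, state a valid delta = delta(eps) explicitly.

Suppose eps > 0. We seek delta > 0 with 0 < |z + 5| < delta ⇒ |z^2 − 25| < eps.
Factor: z^2 − 25 = (z + 5)(z - 5), so |z^2 − 25| = |z + 5|·|z - 5|.
Restrict delta ≤ 2. Then |z + 5| < 2 gives |z| < 7, so by the triangle inequality |z - 5| ≤ 7 + 5 = 12.
Hence |z^2 − 25| ≤ 12|z + 5|, which is < eps once |z + 5| < eps/12.
Take delta = min(2, eps/12). If 0 < |z + 5| < delta then both bounds hold and |z^2 − 25| ≤ 12|z + 5| < 12·(eps/12) = eps.

delta = min(2, eps/12)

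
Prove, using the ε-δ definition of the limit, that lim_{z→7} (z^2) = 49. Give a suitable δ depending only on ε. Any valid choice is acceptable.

Fix ε > 0. We seek δ > 0 with 0 < |z − 7| < δ ⇒ |z^2 − 49| < ε.
Factor: z^2 − 49 = (z − 7)(z + 7), so |z^2 − 49| = |z − 7|·|z + 7|.
Impose δ ≤ 2 so that |z| < 9; then |z + 7| ≤ 16.
Hence |z^2 − 49| ≤ 16|z − 7|, which is < ε once |z − 7| < ε/16.
Take δ = min(2, ε/16). If 0 < |z − 7| < δ then both bounds hold and |z^2 − 49| ≤ 16|z − 7| < 16·(ε/16) = ε.

δ = min(2, ε/16)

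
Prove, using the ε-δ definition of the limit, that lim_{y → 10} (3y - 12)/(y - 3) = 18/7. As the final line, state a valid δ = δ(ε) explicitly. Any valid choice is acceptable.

Fix ε > 0. We want δ > 0 with 0 < |y − 10| < δ ⇒ |(3y - 12)/(y - 3) − (18/7)| < ε.
Combining over a common denominator, (3y - 12)/(y - 3) − (18/7) = [(3y - 12)·7 − 18·(y - 3)] / [7·(y - 3)] = 3(y − 10) / (7(y - 3)).
So |(3y - 12)/(y - 3) − (18/7)| = 3|y − 10| / (7·|y − 3|).
Require δ ≤ 7/2, so |y − 3| ≥ |7| − |y − 10| > 7 − 7/2 = 7/2.
Hence |(3y - 12)/(y - 3) − (18/7)| < 3|y − 10|/(7·(7/2)) = (6/49)|y − 10|, which is < ε once |y − 10| < (49/6)ε.
Take δ = min(7/2, (49/6)ε). Then 0 < |y − 10| < δ forces both bounds, so |(3y - 12)/(y - 3) − (18/7)| < ε.

δ = min(7/2, (49/6)ε)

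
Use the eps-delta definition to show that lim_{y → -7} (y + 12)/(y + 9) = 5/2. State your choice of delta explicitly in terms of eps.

Fix eps > 0. We want delta > 0 with 0 < |y + 7| < delta ⇒ |(y + 12)/(y + 9) − (5/2)| < eps.
Combining over a common denominator, (y + 12)/(y + 9) − (5/2) = [(y + 12)·2 − 5·(y + 9)] / [2·(y + 9)] = -3(y + 7) / (2(y + 9)).
So |(y + 12)/(y + 9) − (5/2)| = 3|y + 7| / (2·|y + 9|).
Require delta ≤ 1, so |y + 9| ≥ |2| − |y + 7| > 2 − 1 = 1.
Hence |(y + 12)/(y + 9) − (5/2)| < 3|y + 7|/(2·1) = (3/2)|y + 7|, which is < eps once |y + 7| < (2/3)eps.
Take delta = min(1, (2/3)eps). Then 0 < |y + 7| < delta forces both bounds, so |(y + 12)/(y + 9) − (5/2)| < eps.

delta = min(1, (2/3)eps)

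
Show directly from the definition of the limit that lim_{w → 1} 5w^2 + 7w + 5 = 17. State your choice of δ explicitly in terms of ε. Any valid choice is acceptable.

δ = min(2, ε/27)

Let ε > 0 be given. We want δ > 0 such that 0 < |w − 1| < δ implies |(5w^2 + 7w + 5) − 17| < ε.
(5w^2 + 7w + 5) − 17 = 5w^2 + 7w - 12 = (w − 1)(5w + 12).
So |(5w^2 + 7w + 5) − 17| = |w − 1|·|5w + 12|.
Require δ ≤ 2. Then |w − 1| < 2 gives |w| < 3, and by the triangle inequality |5w + 12| ≤ 5·3 + 12 = 27.
Hence |(5w^2 + 7w + 5) − 17| ≤ 27|w − 1| < ε provided |w − 1| < ε/27.
Choosing δ = min(2, ε/27) ensures both conditions, hence |(5w^2 + 7w + 5) − 17| < ε.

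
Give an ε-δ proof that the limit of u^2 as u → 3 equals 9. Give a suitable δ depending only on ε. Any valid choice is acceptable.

δ = min(1, ε/7)

Let ε > 0. We seek δ > 0 with 0 < |u − 3| < δ ⇒ |u^2 − 9| < ε.
Factor: u^2 − 9 = (u − 3)(u + 3), so |u^2 − 9| = |u − 3|·|u + 3|.
Impose δ ≤ 1 so that |u| < 4; then |u + 3| ≤ 7.
Hence |u^2 − 9| ≤ 7|u − 3|, which is < ε once |u − 3| < ε/7.
Take δ = min(1, ε/7). If 0 < |u − 3| < δ then both bounds hold and |u^2 − 9| ≤ 7|u − 3| < 7·(ε/7) = ε.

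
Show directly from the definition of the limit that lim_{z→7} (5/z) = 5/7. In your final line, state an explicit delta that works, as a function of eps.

delta = min(7/2, (49/10)eps)

Fix eps > 0. We seek delta > 0 such that 0 < |z − 7| < delta implies |5/z − (5/7)| < eps.
|5/z − (5/7)| = 5·|7 − z|/(7·|z|) = 5|z − 7|/(7|z|).
Restrict delta ≤ 7/2. Then |z − 7| < 7/2 gives |z| > 7/2, so 7|z| > 49/2.
Then |5/z − (5/7)| < 5|z − 7|/(49/2), which is < eps when |z − 7| < (49/10)eps.
Take delta = min(7/2, (49/10)eps). Then 0 < |z − 7| < delta gives both |z − 7| < 7/2 and |z − 7| < (49/10)eps, so |5/z − (5/7)| < eps.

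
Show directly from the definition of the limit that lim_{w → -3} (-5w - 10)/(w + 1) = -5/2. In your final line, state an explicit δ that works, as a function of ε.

Let ε > 0. We want δ > 0 with 0 < |w + 3| < δ ⇒ |(-5w - 10)/(w + 1) + 5/2| < ε.
Combining over a common denominator, (-5w - 10)/(w + 1) + 5/2 = [(-5w - 10)·(-2) − 5·(w + 1)] / [(-2)·(w + 1)] = 5(w + 3) / ((-2)(w + 1)).
So |(-5w - 10)/(w + 1) + 5/2| = 5|w + 3| / (2·|w + 1|).
Restrict δ ≤ 1. Then |w + 3| < 1 gives |w + 1| = |(w + 3) + (-2)| ≥ 2 − 1 = 1.
Hence |(-5w - 10)/(w + 1) + 5/2| < 5|w + 3|/(2·1) = (5/2)|w + 3|, which is < ε once |w + 3| < (2/5)ε.
Take δ = min(1, (2/5)ε). Then 0 < |w + 3| < δ forces both bounds, so |(-5w - 10)/(w + 1) + 5/2| < ε.

δ = min(1, (2/5)ε)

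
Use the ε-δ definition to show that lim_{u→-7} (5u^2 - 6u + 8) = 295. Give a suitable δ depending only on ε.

Let ε > 0. We want δ > 0 such that 0 < |u + 7| < δ implies |(5u^2 - 6u + 8) − 295| < ε.
(5u^2 - 6u + 8) − 295 = 5u^2 - 6u - 287 = (u + 7)(5u - 41).
So |(5u^2 - 6u + 8) − 295| = |u + 7|·|5u - 41|.
Assume first that |u + 7| < 2, so |u| < 9. Then |5u - 41| ≤ 5·9 + 41 = 86.
Hence |(5u^2 - 6u + 8) − 295| ≤ 86|u + 7| < ε provided |u + 7| < ε/86.
Take δ = min(2, ε/86). Then 0 < |u + 7| < δ gives both |u + 7| < 2 and |u + 7| < ε/86, so |(5u^2 - 6u + 8) − 295| < ε.

δ = min(2, ε/86)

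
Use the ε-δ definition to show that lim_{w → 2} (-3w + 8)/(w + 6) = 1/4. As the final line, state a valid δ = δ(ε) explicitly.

δ = min(4, (16/13)ε)

Let ε > 0. We want δ > 0 with 0 < |w − 2| < δ ⇒ |(-3w + 8)/(w + 6) − (1/4)| < ε.
Combining over a common denominator, (-3w + 8)/(w + 6) − (1/4) = [(-3w + 8)·8 − 2·(w + 6)] / [8·(w + 6)] = -26(w − 2) / (8(w + 6)).
So |(-3w + 8)/(w + 6) − (1/4)| = 26|w − 2| / (8·|w + 6|).
Restrict δ ≤ 4. Then |w − 2| < 4 gives |w + 6| = |(w − 2) + 8| ≥ 8 − 4 = 4.
Hence |(-3w + 8)/(w + 6) − (1/4)| < 26|w − 2|/(8·4) = (13/16)|w − 2|, which is < ε once |w − 2| < (16/13)ε.
Take δ = min(4, (16/13)ε). Then 0 < |w − 2| < δ forces both bounds, so |(-3w + 8)/(w + 6) − (1/4)| < ε.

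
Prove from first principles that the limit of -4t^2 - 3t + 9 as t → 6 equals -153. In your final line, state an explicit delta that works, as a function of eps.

Suppose eps > 0. We want delta > 0 such that 0 < |t − 6| < delta implies |(-4t^2 - 3t + 9) + 153| < eps.
(-4t^2 - 3t + 9) + 153 = -4t^2 - 3t + 162 = (t − 6)(-4t - 27).
So |(-4t^2 - 3t + 9) + 153| = |t − 6|·|-4t - 27|.
Require delta ≤ 1. Then |t − 6| < 1 gives |t| < 7, and by the triangle inequality |-4t - 27| ≤ 4·7 + 27 = 55.
Hence |(-4t^2 - 3t + 9) + 153| ≤ 55|t − 6| < eps provided |t − 6| < eps/55.
Choosing delta = min(1, eps/55) ensures both conditions, hence |(-4t^2 - 3t + 9) + 153| < eps.

delta = min(1, eps/55)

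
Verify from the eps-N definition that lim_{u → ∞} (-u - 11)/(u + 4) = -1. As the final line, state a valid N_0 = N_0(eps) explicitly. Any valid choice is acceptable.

N_0 = 7/eps

Suppose eps > 0. We seek N_0 > 0 such that u > N_0 implies |(-u - 11)/(u + 4) + 1| < eps.
(-u - 11)/(u + 4) + 1 = ((-u - 11) − (-1)(u + 4)) / ((u + 4)) = -7/((u + 4)).
For u > 0 we have u + 4 > u, so |(-u - 11)/(u + 4) + 1| = 7/((u + 4)) < 7/(u) = 7/u.
Thus |(-u - 11)/(u + 4) + 1| < eps whenever u > 7/eps.
Take N_0 = 7/eps. If u > N_0 then |(-u - 11)/(u + 4) + 1| < 7/u < eps.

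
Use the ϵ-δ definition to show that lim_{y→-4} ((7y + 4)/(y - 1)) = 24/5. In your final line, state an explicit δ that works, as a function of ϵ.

δ = min(5/2, (25/22)ϵ)

Fix ϵ > 0. We want δ > 0 with 0 < |y + 4| < δ ⇒ |(7y + 4)/(y - 1) − (24/5)| < ϵ.
Combining over a common denominator, (7y + 4)/(y - 1) − (24/5) = [(7y + 4)·(-5) − (-24)·(y - 1)] / [(-5)·(y - 1)] = -11(y + 4) / ((-5)(y - 1)).
So |(7y + 4)/(y - 1) − (24/5)| = 11|y + 4| / (5·|y − 1|).
Restrict δ ≤ 5/2. Then |y + 4| < 5/2 gives |y − 1| = |(y + 4) + (-5)| ≥ 5 − 5/2 = 5/2.
Hence |(7y + 4)/(y - 1) − (24/5)| < 11|y + 4|/(5·(5/2)) = (22/25)|y + 4|, which is < ϵ once |y + 4| < (25/22)ϵ.
Take δ = min(5/2, (25/22)ϵ). Then 0 < |y + 4| < δ forces both bounds, so |(7y + 4)/(y - 1) − (24/5)| < ϵ.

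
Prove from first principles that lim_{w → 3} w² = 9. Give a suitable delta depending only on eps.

delta = min(2, eps/8)

Fix eps > 0. We seek delta > 0 with 0 < |w − 3| < delta ⇒ |w² − 9| < eps.
Factor: w² − 9 = (w − 3)(w + 3), so |w² − 9| = |w − 3|·|w + 3|.
Restrict delta ≤ 2. Then |w − 3| < 2 gives |w| < 5, so by the triangle inequality |w + 3| ≤ 5 + 3 = 8.
Hence |w² − 9| ≤ 8|w − 3|, which is < eps once |w − 3| < eps/8.
Take delta = min(2, eps/8). If 0 < |w − 3| < delta then both bounds hold and |w² − 9| ≤ 8|w − 3| < 8·(eps/8) = eps.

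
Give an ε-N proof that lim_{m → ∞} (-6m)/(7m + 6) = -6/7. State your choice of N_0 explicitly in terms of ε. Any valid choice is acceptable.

Fix ε > 0. For m ≥ 1, |(-6m)/(7m + 6) + 6/7| = |36|/(7(7m + 6)) = 36/(7(7m + 6)).
Since 7m + 6 ≥ 7m for m ≥ 1, this is ≤ 36/(7·7m) = (36/49)/m.
So |(-6m)/(7m + 6) + 6/7| < ε whenever m > (36/49)/ε.
Take N_0 = (36/49)/ε. If m > N_0 then |(-6m)/(7m + 6) + 6/7| ≤ (36/49)/m < ε.

N_0 = (36/49)/ε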